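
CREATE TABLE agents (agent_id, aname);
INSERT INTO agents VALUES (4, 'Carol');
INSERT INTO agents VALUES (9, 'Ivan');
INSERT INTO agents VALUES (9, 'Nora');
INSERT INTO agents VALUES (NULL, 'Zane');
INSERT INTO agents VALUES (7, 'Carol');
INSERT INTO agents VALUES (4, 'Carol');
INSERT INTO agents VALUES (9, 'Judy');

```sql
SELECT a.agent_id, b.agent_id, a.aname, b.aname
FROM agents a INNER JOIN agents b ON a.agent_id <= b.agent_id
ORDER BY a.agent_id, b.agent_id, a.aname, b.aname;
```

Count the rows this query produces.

25

INNER JOIN keeps only pairs where the ON condition holds.
Matching on a.agent_id <= b.agent_id. A NULL in a compared column never satisfies the condition.
- agent_id=4: 6 matching b row(s), so 6 row(s) emitted.
- agent_id=9: 3 matching b row(s), so 3 row(s) emitted.
- agent_id=9: 3 matching b row(s), so 3 row(s) emitted.
- agent_id=NULL: no matching b row, dropped.
- agent_id=7: 4 matching b row(s), so 4 row(s) emitted.
- agent_id=4: 6 matching b row(s), so 6 row(s) emitted.
- agent_id=9: 3 matching b row(s), so 3 row(s) emitted.
Total: 25 rows.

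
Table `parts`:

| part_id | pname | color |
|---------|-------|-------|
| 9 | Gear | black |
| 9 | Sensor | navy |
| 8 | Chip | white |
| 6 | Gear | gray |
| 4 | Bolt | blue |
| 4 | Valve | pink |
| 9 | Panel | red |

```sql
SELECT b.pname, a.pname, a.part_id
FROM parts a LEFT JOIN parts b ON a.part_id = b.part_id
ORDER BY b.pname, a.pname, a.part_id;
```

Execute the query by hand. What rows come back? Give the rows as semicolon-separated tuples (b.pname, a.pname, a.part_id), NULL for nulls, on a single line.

(Bolt, Bolt, 4); (Bolt, Valve, 4); (Chip, Chip, 8); (Gear, Gear, 6); (Gear, Gear, 9); (Gear, Panel, 9); (Gear, Sensor, 9); (Panel, Gear, 9); (Panel, Panel, 9); (Panel, Sensor, 9); (Sensor, Gear, 9); (Sensor, Panel, 9); (Sensor, Sensor, 9); (Valve, Bolt, 4); (Valve, Valve, 4)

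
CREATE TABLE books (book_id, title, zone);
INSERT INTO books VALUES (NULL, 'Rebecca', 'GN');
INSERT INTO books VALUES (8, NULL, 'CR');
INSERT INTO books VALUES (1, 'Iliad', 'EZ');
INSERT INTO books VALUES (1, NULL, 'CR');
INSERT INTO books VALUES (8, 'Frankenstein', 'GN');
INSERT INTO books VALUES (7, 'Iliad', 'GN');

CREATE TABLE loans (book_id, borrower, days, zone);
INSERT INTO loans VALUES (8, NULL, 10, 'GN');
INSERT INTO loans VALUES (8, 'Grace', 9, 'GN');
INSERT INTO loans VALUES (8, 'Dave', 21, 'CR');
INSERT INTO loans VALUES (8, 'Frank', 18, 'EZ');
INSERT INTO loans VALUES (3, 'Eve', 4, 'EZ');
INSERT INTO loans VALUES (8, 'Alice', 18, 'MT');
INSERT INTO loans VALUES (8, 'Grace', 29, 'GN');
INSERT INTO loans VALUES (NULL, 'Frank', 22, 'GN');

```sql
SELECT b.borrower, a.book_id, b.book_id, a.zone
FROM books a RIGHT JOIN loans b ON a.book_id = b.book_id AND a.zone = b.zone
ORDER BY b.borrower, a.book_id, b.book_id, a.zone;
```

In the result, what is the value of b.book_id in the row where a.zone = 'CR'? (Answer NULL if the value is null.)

RIGHT JOIN keeps every row from `loans`; unmatched rows get NULL for `books`'s columns.
Matching on a.book_id = b.book_id AND a.zone = b.zone. A NULL in a compared column never satisfies the condition.
- a (book_id=NULL, zone=GN) has no partner in b.
- a (book_id=8, zone=CR) pairs with 1 row(s) of b.
- a (book_id=1, zone=EZ) has no partner in b.
- a (book_id=1, zone=CR) has no partner in b.
- a (book_id=8, zone=GN) pairs with 3 row(s) of b.
- a (book_id=7, zone=GN) has no partner in b.
- 4 row(s) from b found no a partner → padded with NULL.

8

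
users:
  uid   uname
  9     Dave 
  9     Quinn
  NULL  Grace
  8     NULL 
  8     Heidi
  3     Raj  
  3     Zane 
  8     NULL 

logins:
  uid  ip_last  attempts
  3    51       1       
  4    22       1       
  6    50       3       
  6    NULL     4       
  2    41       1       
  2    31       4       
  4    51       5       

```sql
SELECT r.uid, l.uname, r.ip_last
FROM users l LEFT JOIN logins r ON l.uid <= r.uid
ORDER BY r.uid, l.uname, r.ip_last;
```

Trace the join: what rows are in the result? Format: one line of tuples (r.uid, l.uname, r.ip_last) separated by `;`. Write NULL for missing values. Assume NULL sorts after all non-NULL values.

LEFT JOIN keeps every row from `users`; unmatched rows get NULL for `logins`'s columns.
Matching on l.uid <= r.uid. A NULL in a compared column never satisfies the condition.
Matched pairs: 10; unmatched l rows kept: 6.

(3, Raj, 51); (3, Zane, 51); (4, Raj, 22); (4, Raj, 51); (4, Zane, 22); (4, Zane, 51); (6, Raj, 50); (6, Raj, NULL); (6, Zane, 50); (6, Zane, NULL); (NULL, Dave, NULL); (NULL, Grace, NULL); (NULL, Heidi, NULL); (NULL, Quinn, NULL); (NULL, NULL, NULL); (NULL, NULL, NULL)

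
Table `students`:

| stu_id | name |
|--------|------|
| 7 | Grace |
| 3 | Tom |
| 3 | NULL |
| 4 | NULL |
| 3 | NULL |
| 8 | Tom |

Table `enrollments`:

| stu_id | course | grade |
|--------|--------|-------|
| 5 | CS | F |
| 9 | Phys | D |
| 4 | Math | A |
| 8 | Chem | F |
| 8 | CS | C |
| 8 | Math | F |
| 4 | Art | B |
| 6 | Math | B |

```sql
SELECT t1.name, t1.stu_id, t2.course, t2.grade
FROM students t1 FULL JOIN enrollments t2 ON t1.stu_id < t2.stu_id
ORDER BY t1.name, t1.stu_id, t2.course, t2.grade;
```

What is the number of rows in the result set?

35

FULL OUTER JOIN keeps every row from both sides; unmatched rows get NULL for the other side's columns.
Matching on t1.stu_id < t2.stu_id.
- t1 row (stu_id=7): matches 4 t2 row(s) → 4 output row(s).
- t1 row (stu_id=3): matches 8 t2 row(s) → 8 output row(s).
- t1 row (stu_id=3): matches 8 t2 row(s) → 8 output row(s).
- t1 row (stu_id=4): matches 6 t2 row(s) → 6 output row(s).
- t1 row (stu_id=3): matches 8 t2 row(s) → 8 output row(s).
- t1 row (stu_id=8): matches 1 t2 row(s) → 1 output row(s).
Total: 35 rows.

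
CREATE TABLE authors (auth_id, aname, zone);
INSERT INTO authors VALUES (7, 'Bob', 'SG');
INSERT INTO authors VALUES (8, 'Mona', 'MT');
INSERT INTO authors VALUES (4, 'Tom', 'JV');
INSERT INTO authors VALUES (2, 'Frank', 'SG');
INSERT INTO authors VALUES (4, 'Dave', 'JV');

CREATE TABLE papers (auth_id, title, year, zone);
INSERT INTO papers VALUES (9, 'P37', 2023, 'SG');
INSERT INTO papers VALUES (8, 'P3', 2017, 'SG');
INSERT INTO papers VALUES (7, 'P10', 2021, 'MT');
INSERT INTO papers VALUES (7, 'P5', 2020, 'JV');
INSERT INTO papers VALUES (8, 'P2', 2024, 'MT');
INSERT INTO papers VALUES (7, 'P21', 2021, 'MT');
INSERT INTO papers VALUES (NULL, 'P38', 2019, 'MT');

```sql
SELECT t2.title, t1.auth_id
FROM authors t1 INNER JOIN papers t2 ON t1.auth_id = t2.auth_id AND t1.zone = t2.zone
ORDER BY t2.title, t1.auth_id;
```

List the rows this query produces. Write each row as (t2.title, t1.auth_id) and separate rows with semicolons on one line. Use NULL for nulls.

INNER JOIN keeps only pairs where the ON condition holds.
Matching on t1.auth_id = t2.auth_id AND t1.zone = t2.zone. A NULL in a compared column never satisfies the condition.
Matched pairs: 1.

(P2, 8)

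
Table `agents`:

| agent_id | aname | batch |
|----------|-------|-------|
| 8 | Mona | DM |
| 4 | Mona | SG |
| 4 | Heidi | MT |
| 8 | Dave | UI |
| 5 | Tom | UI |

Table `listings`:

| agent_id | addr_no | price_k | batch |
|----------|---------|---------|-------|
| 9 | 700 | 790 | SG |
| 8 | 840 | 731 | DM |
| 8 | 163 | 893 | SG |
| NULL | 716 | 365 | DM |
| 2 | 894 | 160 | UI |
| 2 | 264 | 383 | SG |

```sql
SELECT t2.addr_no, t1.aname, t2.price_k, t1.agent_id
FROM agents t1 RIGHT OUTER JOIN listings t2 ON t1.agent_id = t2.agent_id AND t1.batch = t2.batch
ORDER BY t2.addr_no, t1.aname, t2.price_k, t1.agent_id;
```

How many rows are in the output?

RIGHT JOIN keeps every row from `listings`; unmatched rows get NULL for `agents`'s columns.
Matching on t1.agent_id = t2.agent_id AND t1.batch = t2.batch. A NULL in a compared column never satisfies the condition.
- t1 (agent_id=8, batch=DM) pairs with 1 row(s) of t2.
- t1 (agent_id=4, batch=SG) has no partner in t2.
- t1 (agent_id=4, batch=MT) has no partner in t2.
- t1 (agent_id=8, batch=UI) has no partner in t2.
- t1 (agent_id=5, batch=UI) has no partner in t2.
- 5 t2 row(s) had no t1 match → kept, t1 columns NULL.
Total: 1 matched + 5 padded = 6 rows.

6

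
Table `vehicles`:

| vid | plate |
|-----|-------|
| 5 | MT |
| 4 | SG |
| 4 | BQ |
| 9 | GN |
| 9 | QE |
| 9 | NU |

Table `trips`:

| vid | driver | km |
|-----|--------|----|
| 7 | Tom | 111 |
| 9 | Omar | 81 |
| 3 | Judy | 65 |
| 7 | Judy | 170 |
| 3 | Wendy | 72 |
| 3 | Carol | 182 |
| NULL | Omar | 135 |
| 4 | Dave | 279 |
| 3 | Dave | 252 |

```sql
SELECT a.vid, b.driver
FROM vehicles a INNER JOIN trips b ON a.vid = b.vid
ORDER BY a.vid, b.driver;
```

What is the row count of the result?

5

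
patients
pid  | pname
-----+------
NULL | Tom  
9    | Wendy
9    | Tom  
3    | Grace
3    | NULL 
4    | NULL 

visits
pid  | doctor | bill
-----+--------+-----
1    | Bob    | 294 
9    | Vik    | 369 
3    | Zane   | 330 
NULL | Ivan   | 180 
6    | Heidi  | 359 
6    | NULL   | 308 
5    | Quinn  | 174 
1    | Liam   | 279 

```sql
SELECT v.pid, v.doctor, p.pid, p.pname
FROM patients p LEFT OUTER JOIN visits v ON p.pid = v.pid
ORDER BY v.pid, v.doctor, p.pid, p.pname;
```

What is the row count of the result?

LEFT JOIN keeps every row from `patients`; unmatched rows get NULL for `visits`'s columns.
Matching on p.pid = v.pid. A NULL in a compared column never satisfies the condition.
Matched pairs: 4; unmatched p rows kept: 2.
Total: 4 matched + 2 padded = 6 rows.

6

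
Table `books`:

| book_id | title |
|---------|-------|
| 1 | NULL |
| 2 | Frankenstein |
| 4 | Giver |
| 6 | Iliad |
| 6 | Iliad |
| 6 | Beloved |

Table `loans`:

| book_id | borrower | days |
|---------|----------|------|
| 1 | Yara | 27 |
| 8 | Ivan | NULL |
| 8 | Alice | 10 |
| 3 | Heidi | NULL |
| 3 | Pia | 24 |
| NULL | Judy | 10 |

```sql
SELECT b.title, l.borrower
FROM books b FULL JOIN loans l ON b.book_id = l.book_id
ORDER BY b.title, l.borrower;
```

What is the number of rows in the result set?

FULL OUTER JOIN keeps every row from both sides; unmatched rows get NULL for the other side's columns.
Matching on b.book_id = l.book_id. A NULL in a compared column never satisfies the condition.
- b row (book_id=1): matches 1 l row(s) → 1 output row(s).
- b row (book_id=2): no match → kept, l columns NULL.
- b row (book_id=4): no match → kept, l columns NULL.
- b row (book_id=6): no match → kept, l columns NULL.
- b row (book_id=6): no match → kept, l columns NULL.
- b row (book_id=6): no match → kept, l columns NULL.
- plus 5 unmatched l row(s), each kept with NULL b columns.
Total: 1 matched + 10 padded = 11 rows.

11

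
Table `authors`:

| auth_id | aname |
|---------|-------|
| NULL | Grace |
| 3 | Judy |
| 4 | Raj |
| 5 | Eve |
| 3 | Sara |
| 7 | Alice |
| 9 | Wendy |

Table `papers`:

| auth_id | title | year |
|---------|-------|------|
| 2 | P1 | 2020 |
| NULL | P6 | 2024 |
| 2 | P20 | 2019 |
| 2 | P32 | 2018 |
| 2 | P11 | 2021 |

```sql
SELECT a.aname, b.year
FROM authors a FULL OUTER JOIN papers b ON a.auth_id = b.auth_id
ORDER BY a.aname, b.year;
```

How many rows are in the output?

FULL OUTER JOIN keeps every row from both sides; unmatched rows get NULL for the other side's columns.
Matching on a.auth_id = b.auth_id. A NULL in a compared column never satisfies the condition.
Matched pairs: 0; unmatched a rows kept: 7; unmatched b rows kept: 5.
Total: 0 matched + 12 padded = 12 rows.

12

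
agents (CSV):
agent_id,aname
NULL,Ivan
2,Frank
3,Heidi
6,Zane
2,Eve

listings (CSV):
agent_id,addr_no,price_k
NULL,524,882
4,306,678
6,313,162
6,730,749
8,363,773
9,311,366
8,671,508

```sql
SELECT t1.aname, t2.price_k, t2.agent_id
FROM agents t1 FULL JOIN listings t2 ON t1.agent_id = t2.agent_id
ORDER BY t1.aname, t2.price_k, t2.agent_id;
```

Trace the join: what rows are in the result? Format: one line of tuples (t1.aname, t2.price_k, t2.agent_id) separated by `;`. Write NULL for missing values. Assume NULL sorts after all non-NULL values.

FULL OUTER JOIN keeps every row from both sides; unmatched rows get NULL for the other side's columns.
Matching on t1.agent_id = t2.agent_id. A NULL in a compared column never satisfies the condition.
- t1 (agent_id=NULL) has no partner → padded with NULL.
- t1 (agent_id=2) has no partner → padded with NULL.
- t1 (agent_id=3) has no partner → padded with NULL.
- t1 (agent_id=6) pairs with 2 row(s) of t2.
- t1 (agent_id=2) has no partner → padded with NULL.
- 5 t2 row(s) had no t1 match → kept, t1 columns NULL.

(Eve, NULL, NULL); (Frank, NULL, NULL); (Heidi, NULL, NULL); (Ivan, NULL, NULL); (Zane, 162, 6); (Zane, 749, 6); (NULL, 366, 9); (NULL, 508, 8); (NULL, 678, 4); (NULL, 773, 8); (NULL, 882, NULL)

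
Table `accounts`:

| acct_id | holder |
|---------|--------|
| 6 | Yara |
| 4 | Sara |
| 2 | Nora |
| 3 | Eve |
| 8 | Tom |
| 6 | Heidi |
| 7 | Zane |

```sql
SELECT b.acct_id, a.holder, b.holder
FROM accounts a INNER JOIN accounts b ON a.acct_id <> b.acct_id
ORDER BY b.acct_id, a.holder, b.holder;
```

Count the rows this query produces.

40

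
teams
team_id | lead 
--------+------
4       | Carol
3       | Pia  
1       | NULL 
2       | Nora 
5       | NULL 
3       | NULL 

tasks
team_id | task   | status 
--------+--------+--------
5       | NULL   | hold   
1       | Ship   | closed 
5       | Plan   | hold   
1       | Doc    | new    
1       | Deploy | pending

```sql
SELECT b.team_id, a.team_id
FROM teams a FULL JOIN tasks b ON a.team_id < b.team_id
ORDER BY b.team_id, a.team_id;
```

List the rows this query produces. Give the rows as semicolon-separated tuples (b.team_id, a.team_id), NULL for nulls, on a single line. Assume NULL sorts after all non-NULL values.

FULL OUTER JOIN keeps every row from both sides; unmatched rows get NULL for the other side's columns.
Matching on a.team_id < b.team_id.
- a[0] team_id=4 → 2 match(es) in b → 2 row(s).
- a[1] team_id=3 → 2 match(es) in b → 2 row(s).
- a[2] team_id=1 → 2 match(es) in b → 2 row(s).
- a[3] team_id=2 → 2 match(es) in b → 2 row(s).
- a[4] team_id=5 → no match; kept with NULLs on the b side.
- a[5] team_id=3 → 2 match(es) in b → 2 row(s).
- plus 3 unmatched b row(s), each kept with NULL a columns.

(1, NULL); (1, NULL); (1, NULL); (5, 1); (5, 1); (5, 2); (5, 2); (5, 3); (5, 3); (5, 3); (5, 3); (5, 4); (5, 4); (NULL, 5)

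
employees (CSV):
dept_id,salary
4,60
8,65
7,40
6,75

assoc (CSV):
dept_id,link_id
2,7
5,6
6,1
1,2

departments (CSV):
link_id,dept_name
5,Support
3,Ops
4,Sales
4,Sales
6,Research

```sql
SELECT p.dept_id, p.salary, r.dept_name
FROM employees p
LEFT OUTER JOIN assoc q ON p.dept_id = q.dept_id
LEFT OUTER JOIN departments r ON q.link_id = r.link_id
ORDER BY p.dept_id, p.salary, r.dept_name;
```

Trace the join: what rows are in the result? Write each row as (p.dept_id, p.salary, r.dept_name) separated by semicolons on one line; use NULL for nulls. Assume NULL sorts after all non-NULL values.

Joins associate left-to-right: employees LEFT JOIN assoc on dept_id gives 4 intermediate row(s).
Then LEFT JOIN `departments r` on link_id: each of those 4 rows is kept; rows whose q.link_id has no match in r get NULL for r's columns.

(4, 60, NULL); (6, 75, NULL); (7, 40, NULL); (8, 65, NULL)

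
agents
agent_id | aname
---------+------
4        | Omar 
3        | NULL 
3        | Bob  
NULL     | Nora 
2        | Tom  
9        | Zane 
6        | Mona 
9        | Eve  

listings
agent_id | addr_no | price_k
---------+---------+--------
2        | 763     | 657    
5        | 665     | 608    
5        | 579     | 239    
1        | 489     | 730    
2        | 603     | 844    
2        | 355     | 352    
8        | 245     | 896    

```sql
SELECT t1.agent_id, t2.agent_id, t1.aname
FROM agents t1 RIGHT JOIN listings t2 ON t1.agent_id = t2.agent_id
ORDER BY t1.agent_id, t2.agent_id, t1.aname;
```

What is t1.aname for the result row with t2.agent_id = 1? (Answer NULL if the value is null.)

NULL

RIGHT JOIN keeps every row from `listings`; unmatched rows get NULL for `agents`'s columns.
Matching on t1.agent_id = t2.agent_id. A NULL in a compared column never satisfies the condition.
- agent_id=4: no matching t2 row.
- agent_id=3: no matching t2 row.
- agent_id=3: no matching t2 row.
- agent_id=NULL: no matching t2 row.
- agent_id=2: 3 matching t2 row(s), so 3 row(s) emitted.
- agent_id=9: no matching t2 row.
- agent_id=6: no matching t2 row.
- agent_id=9: no matching t2 row.
- 4 row(s) from t2 found no t1 partner → padded with NULL.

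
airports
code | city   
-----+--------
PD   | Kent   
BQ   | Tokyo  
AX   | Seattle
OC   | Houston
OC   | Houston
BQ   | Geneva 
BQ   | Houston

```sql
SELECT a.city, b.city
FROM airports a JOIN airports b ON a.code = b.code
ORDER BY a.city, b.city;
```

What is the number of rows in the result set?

INNER JOIN keeps only pairs where the ON condition holds.
Matching on a.code = b.code.
- a row (code=PD): matches 1 b row(s) → 1 output row(s).
- a row (code=BQ): matches 3 b row(s) → 3 output row(s).
- a row (code=AX): matches 1 b row(s) → 1 output row(s).
- a row (code=OC): matches 2 b row(s) → 2 output row(s).
- a row (code=OC): matches 2 b row(s) → 2 output row(s).
- a row (code=BQ): matches 3 b row(s) → 3 output row(s).
- a row (code=BQ): matches 3 b row(s) → 3 output row(s).
Total: 15 rows.

15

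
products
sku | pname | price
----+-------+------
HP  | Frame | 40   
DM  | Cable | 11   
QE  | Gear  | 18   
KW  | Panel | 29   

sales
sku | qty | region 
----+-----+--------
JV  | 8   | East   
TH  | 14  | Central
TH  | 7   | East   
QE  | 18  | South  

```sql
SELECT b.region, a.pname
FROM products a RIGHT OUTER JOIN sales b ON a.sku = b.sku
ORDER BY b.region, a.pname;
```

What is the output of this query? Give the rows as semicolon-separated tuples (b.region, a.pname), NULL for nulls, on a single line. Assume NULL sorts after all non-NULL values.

(Central, NULL); (East, NULL); (East, NULL); (South, Gear)

RIGHT JOIN keeps every row from `sales`; unmatched rows get NULL for `products`'s columns.
Matching on a.sku = b.sku.
- a row (sku=HP): no match.
- a row (sku=DM): no match.
- a row (sku=QE): matches 1 b row(s) → 1 output row(s).
- a row (sku=KW): no match.
- plus 3 unmatched b row(s), each kept with NULL a columns.
After projecting and ordering:
b.region | a.pname
Central | NULL
East | NULL
East | NULL
South | Gear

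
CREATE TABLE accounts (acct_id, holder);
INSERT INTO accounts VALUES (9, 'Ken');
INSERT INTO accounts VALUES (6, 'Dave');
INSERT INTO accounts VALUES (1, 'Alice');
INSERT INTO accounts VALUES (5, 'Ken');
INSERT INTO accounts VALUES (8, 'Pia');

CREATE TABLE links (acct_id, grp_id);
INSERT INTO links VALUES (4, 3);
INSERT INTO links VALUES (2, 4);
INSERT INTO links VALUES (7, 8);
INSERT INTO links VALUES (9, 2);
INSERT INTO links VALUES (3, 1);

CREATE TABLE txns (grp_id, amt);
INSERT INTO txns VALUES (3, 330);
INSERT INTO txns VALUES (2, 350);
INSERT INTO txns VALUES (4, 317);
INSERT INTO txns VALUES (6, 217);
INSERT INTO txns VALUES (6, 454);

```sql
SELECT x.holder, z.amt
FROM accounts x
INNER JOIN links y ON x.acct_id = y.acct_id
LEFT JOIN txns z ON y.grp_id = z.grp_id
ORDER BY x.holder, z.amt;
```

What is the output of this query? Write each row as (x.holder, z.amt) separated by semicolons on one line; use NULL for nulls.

Evaluate left to right. First `accounts x INNER JOIN links y` on acct_id: 1 row(s).
Then LEFT JOIN `txns z` on grp_id: each of those 1 rows is kept; rows whose y.grp_id has no match in z get NULL for z's columns.

(Ken, 350)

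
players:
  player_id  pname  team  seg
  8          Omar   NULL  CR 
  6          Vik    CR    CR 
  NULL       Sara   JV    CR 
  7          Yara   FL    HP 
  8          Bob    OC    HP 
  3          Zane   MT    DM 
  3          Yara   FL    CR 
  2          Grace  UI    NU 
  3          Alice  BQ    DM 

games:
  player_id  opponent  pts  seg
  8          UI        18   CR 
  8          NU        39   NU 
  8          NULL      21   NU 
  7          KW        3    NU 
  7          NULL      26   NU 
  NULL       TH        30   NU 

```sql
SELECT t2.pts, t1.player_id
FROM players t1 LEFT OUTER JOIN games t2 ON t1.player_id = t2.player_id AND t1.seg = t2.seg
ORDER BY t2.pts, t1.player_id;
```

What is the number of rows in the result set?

LEFT JOIN keeps every row from `players`; unmatched rows get NULL for `games`'s columns.
Matching on t1.player_id = t2.player_id AND t1.seg = t2.seg. A NULL in a compared column never satisfies the condition.
- player_id=8, seg=CR: 1 matching t2 row(s), so 1 row(s) emitted.
- player_id=6, seg=CR: no t2 row matches, row kept with t2 columns NULL.
- player_id=NULL, seg=CR: no t2 row matches, row kept with t2 columns NULL.
- player_id=7, seg=HP: no t2 row matches, row kept with t2 columns NULL.
- player_id=8, seg=HP: no t2 row matches, row kept with t2 columns NULL.
- player_id=3, seg=DM: no t2 row matches, row kept with t2 columns NULL.
- player_id=3, seg=CR: no t2 row matches, row kept with t2 columns NULL.
- player_id=2, seg=NU: no t2 row matches, row kept with t2 columns NULL.
- player_id=3, seg=DM: no t2 row matches, row kept with t2 columns NULL.
Total: 1 matched + 8 padded = 9 rows.

9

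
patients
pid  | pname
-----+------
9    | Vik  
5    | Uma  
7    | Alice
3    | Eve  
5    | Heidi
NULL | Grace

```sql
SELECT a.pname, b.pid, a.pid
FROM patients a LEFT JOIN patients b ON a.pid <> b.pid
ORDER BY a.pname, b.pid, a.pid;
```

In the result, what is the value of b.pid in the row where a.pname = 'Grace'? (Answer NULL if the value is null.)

LEFT JOIN keeps every row from `patients a`; unmatched rows get NULL for `patients b`'s columns.
Matching on a.pid <> b.pid. A NULL in a compared column never satisfies the condition.
- a (pid=9) pairs with 4 row(s) of b.
- a (pid=5) pairs with 3 row(s) of b.
- a (pid=7) pairs with 4 row(s) of b.
- a (pid=3) pairs with 4 row(s) of b.
- a (pid=5) pairs with 3 row(s) of b.
- a (pid=NULL) has no partner → padded with NULL.

NULL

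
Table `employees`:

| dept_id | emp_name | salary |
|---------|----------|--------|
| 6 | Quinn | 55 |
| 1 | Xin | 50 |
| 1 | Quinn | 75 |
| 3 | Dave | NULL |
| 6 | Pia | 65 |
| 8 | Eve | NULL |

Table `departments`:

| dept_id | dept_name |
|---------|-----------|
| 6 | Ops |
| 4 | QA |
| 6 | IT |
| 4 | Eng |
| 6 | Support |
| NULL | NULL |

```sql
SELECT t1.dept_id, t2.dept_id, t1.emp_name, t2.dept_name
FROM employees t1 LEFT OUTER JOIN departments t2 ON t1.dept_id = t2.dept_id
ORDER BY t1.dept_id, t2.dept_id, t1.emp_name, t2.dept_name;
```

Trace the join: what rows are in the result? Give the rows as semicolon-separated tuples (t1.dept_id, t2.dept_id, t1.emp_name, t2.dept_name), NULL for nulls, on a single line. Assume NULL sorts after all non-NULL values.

(1, NULL, Quinn, NULL); (1, NULL, Xin, NULL); (3, NULL, Dave, NULL); (6, 6, Pia, IT); (6, 6, Pia, Ops); (6, 6, Pia, Support); (6, 6, Quinn, IT); (6, 6, Quinn, Ops); (6, 6, Quinn, Support); (8, NULL, Eve, NULL)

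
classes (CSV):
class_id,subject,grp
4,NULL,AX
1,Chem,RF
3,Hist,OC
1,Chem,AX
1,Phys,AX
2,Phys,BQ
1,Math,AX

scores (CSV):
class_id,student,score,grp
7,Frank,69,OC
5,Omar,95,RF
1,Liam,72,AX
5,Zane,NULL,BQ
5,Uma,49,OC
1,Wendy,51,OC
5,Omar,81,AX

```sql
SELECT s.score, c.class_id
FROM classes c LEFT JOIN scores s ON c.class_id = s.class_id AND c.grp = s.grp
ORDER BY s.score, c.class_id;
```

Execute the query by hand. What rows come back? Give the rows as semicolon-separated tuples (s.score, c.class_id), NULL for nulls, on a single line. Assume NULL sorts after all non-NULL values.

(72, 1); (72, 1); (72, 1); (NULL, 1); (NULL, 2); (NULL, 3); (NULL, 4)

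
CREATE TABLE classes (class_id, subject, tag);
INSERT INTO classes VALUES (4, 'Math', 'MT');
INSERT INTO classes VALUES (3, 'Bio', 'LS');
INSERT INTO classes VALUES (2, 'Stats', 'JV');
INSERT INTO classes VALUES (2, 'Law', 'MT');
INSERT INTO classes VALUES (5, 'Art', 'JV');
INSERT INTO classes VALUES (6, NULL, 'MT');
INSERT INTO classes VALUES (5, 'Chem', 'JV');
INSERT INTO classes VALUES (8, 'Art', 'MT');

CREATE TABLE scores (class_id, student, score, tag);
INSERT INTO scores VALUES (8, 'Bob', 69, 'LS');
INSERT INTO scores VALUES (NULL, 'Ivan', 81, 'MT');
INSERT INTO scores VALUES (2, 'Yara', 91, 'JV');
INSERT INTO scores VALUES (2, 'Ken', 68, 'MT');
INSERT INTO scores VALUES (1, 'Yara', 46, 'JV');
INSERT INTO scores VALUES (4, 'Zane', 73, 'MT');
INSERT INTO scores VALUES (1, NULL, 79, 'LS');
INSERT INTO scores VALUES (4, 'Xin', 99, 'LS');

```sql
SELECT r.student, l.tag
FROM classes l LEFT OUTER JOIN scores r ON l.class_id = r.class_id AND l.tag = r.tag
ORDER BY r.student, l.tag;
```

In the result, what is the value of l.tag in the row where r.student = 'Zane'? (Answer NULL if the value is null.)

MT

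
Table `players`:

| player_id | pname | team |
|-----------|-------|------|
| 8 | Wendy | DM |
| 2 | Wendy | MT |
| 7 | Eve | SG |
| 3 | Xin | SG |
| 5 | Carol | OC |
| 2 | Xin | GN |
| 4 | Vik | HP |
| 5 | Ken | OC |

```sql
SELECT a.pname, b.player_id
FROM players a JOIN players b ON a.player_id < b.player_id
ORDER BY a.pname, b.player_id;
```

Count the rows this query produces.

26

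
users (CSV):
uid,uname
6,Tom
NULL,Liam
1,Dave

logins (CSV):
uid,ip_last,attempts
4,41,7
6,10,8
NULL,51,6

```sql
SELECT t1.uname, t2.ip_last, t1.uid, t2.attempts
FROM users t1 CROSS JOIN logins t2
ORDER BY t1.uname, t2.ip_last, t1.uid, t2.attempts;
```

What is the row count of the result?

CROSS JOIN pairs every row of `users` with every row of `logins`: 3 × 3 = 9 rows.

9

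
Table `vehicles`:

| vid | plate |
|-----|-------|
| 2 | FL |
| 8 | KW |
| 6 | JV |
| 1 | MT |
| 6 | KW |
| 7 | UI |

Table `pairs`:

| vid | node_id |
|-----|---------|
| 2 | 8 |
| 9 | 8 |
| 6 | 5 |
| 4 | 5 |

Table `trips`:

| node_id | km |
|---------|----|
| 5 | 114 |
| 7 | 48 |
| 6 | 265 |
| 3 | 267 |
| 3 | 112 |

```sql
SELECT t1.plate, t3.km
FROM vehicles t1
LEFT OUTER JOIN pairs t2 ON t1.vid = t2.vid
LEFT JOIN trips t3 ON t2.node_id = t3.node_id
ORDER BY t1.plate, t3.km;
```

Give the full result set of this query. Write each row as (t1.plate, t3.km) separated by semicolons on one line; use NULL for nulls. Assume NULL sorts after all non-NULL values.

Joins associate left-to-right: vehicles LEFT JOIN pairs on vid gives 6 intermediate row(s).
Then LEFT JOIN `trips t3` on node_id: each of those 6 rows is kept; rows whose t2.node_id has no match in t3 get NULL for t3's columns.

(FL, NULL); (JV, 114); (KW, 114); (KW, NULL); (MT, NULL); (UI, NULL)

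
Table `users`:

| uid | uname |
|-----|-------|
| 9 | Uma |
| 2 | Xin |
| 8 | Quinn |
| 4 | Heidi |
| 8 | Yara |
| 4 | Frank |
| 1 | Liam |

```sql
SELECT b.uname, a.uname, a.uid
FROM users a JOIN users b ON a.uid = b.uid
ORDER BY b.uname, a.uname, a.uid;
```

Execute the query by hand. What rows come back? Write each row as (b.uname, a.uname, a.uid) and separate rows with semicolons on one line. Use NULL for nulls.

(Frank, Frank, 4); (Frank, Heidi, 4); (Heidi, Frank, 4); (Heidi, Heidi, 4); (Liam, Liam, 1); (Quinn, Quinn, 8); (Quinn, Yara, 8); (Uma, Uma, 9); (Xin, Xin, 2); (Yara, Quinn, 8); (Yara, Yara, 8)

INNER JOIN keeps only pairs where the ON condition holds.
Matching on a.uid = b.uid.
Matched pairs: 11.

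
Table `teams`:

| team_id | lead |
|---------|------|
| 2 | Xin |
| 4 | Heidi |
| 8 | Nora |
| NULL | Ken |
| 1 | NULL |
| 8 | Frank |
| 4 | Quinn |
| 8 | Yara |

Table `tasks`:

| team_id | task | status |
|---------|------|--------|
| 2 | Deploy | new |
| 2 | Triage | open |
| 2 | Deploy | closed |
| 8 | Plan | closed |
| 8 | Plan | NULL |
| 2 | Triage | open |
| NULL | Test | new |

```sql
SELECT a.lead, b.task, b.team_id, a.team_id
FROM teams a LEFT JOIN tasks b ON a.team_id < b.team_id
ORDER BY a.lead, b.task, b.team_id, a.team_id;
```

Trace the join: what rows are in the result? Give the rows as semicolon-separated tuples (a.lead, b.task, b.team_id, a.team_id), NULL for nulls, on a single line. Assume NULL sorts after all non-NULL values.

(Frank, NULL, NULL, 8); (Heidi, Plan, 8, 4); (Heidi, Plan, 8, 4); (Ken, NULL, NULL, NULL); (Nora, NULL, NULL, 8); (Quinn, Plan, 8, 4); (Quinn, Plan, 8, 4); (Xin, Plan, 8, 2); (Xin, Plan, 8, 2); (Yara, NULL, NULL, 8); (NULL, Deploy, 2, 1); (NULL, Deploy, 2, 1); (NULL, Plan, 8, 1); (NULL, Plan, 8, 1); (NULL, Triage, 2, 1); (NULL, Triage, 2, 1)

LEFT JOIN keeps every row from `teams`; unmatched rows get NULL for `tasks`'s columns.
Matching on a.team_id < b.team_id. A NULL in a compared column never satisfies the condition.
- a row (team_id=2): matches 2 b row(s) → 2 output row(s).
- a row (team_id=4): matches 2 b row(s) → 2 output row(s).
- a row (team_id=8): no match → kept, b columns NULL.
- a row (team_id=NULL): no match → kept, b columns NULL.
- a row (team_id=1): matches 6 b row(s) → 6 output row(s).
- a row (team_id=8): no match → kept, b columns NULL.
- a row (team_id=4): matches 2 b row(s) → 2 output row(s).
- a row (team_id=8): no match → kept, b columns NULL.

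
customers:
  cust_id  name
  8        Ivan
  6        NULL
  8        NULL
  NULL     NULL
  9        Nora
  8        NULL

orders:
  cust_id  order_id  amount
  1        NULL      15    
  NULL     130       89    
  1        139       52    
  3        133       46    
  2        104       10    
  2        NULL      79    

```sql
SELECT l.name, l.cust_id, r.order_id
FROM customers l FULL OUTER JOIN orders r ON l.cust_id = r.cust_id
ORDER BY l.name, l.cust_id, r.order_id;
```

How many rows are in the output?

12

FULL OUTER JOIN keeps every row from both sides; unmatched rows get NULL for the other side's columns.
Matching on l.cust_id = r.cust_id. A NULL in a compared column never satisfies the condition.
- l[0] cust_id=8 → no match; kept with NULLs on the r side.
- l[1] cust_id=6 → no match; kept with NULLs on the r side.
- l[2] cust_id=8 → no match; kept with NULLs on the r side.
- l[3] cust_id=NULL → no match; kept with NULLs on the r side.
- l[4] cust_id=9 → no match; kept with NULLs on the r side.
- l[5] cust_id=8 → no match; kept with NULLs on the r side.
- 6 r row(s) had no l match → kept, l columns NULL.
Total: 0 matched + 12 padded = 12 rows.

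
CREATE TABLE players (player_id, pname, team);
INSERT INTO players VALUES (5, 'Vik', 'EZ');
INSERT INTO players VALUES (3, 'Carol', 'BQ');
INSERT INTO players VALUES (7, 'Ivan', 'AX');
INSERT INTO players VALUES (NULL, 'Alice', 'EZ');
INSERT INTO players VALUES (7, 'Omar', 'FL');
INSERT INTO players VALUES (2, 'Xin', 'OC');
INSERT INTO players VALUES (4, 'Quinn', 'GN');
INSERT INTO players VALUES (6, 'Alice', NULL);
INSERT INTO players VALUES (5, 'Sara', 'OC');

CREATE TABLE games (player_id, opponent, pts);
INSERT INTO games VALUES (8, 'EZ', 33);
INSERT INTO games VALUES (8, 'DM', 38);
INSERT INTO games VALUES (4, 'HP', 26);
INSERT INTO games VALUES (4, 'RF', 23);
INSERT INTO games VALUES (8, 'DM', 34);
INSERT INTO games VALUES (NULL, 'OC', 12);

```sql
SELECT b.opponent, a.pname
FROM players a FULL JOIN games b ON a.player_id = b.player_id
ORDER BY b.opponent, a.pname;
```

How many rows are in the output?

14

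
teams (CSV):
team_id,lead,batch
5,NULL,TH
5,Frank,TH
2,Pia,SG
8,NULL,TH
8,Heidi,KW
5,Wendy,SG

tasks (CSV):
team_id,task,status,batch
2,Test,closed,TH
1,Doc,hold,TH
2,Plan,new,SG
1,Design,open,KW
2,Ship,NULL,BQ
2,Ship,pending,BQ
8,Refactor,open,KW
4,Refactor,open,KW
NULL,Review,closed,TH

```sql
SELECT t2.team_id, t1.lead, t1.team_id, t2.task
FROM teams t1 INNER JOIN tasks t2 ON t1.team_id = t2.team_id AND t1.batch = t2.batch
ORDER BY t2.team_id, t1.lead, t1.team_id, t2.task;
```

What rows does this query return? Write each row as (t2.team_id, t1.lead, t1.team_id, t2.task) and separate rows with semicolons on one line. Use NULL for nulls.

INNER JOIN keeps only pairs where the ON condition holds.
Matching on t1.team_id = t2.team_id AND t1.batch = t2.batch. A NULL in a compared column never satisfies the condition.
- t1 row (team_id=5, batch=TH): no match → dropped.
- t1 row (team_id=5, batch=TH): no match → dropped.
- t1 row (team_id=2, batch=SG): matches 1 t2 row(s) → 1 output row(s).
- t1 row (team_id=8, batch=TH): no match → dropped.
- t1 row (team_id=8, batch=KW): matches 1 t2 row(s) → 1 output row(s).
- t1 row (team_id=5, batch=SG): no match → dropped.
After projecting and ordering:
t2.team_id | t1.lead | t1.team_id | t2.task
2 | Pia | 2 | Plan
8 | Heidi | 8 | Refactor

(2, Pia, 2, Plan); (8, Heidi, 8, Refactor)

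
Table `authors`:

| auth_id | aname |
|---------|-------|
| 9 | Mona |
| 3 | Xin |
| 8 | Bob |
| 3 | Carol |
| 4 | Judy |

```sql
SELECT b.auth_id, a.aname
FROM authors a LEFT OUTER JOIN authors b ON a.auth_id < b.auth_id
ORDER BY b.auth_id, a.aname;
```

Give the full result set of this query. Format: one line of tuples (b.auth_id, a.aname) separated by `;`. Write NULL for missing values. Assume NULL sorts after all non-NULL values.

LEFT JOIN keeps every row from `authors a`; unmatched rows get NULL for `authors b`'s columns.
Matching on a.auth_id < b.auth_id.
- a row (auth_id=9): no match → kept, b columns NULL.
- a row (auth_id=3): matches 3 b row(s) → 3 output row(s).
- a row (auth_id=8): matches 1 b row(s) → 1 output row(s).
- a row (auth_id=3): matches 3 b row(s) → 3 output row(s).
- a row (auth_id=4): matches 2 b row(s) → 2 output row(s).
After projecting and ordering:
b.auth_id | a.aname
4 | Carol
4 | Xin
8 | Carol
8 | Judy
8 | Xin
9 | Bob
9 | Carol
9 | Judy
9 | Xin
NULL | Mona

(4, Carol); (4, Xin); (8, Carol); (8, Judy); (8, Xin); (9, Bob); (9, Carol); (9, Judy); (9, Xin); (NULL, Mona)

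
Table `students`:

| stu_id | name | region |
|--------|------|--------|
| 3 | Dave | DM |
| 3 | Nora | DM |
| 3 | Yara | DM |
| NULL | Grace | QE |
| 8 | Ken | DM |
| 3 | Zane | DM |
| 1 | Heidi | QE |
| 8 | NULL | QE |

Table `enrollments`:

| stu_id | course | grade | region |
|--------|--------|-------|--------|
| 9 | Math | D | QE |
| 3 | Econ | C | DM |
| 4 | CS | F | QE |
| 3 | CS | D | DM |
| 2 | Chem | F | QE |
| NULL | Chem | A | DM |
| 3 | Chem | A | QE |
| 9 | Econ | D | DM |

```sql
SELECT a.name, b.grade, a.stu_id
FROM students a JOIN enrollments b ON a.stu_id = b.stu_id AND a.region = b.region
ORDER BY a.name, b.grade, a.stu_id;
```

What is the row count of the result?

INNER JOIN keeps only pairs where the ON condition holds.
Matching on a.stu_id = b.stu_id AND a.region = b.region. A NULL in a compared column never satisfies the condition.
- stu_id=3, region=DM: 2 matching b row(s), so 2 row(s) emitted.
- stu_id=3, region=DM: 2 matching b row(s), so 2 row(s) emitted.
- stu_id=3, region=DM: 2 matching b row(s), so 2 row(s) emitted.
- stu_id=NULL, region=QE: no matching b row, dropped.
- stu_id=8, region=DM: no matching b row, dropped.
- stu_id=3, region=DM: 2 matching b row(s), so 2 row(s) emitted.
- stu_id=1, region=QE: no matching b row, dropped.
- stu_id=8, region=QE: no matching b row, dropped.
Total: 8 rows.

8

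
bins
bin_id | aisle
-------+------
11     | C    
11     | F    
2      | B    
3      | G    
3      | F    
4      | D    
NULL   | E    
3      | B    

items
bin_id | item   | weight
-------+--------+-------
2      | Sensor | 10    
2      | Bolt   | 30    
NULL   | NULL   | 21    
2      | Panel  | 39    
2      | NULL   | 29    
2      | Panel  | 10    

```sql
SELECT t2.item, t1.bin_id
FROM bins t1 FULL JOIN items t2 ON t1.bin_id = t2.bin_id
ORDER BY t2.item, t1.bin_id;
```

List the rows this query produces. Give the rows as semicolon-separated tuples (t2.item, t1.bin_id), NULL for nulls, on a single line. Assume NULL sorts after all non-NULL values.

(Bolt, 2); (Panel, 2); (Panel, 2); (Sensor, 2); (NULL, 2); (NULL, 3); (NULL, 3); (NULL, 3); (NULL, 4); (NULL, 11); (NULL, 11); (NULL, NULL); (NULL, NULL)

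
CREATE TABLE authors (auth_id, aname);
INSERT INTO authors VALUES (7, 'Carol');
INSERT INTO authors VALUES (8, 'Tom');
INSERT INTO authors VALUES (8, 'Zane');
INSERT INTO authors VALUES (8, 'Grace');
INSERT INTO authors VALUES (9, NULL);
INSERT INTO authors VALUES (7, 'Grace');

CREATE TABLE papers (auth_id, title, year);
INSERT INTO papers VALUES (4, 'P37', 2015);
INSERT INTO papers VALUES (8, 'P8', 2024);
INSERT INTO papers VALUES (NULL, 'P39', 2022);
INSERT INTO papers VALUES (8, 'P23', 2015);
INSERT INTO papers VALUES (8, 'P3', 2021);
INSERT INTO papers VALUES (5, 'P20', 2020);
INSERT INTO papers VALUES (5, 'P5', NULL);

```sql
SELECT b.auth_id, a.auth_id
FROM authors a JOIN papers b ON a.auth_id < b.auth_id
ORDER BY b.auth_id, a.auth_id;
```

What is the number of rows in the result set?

6

INNER JOIN keeps only pairs where the ON condition holds.
Matching on a.auth_id < b.auth_id. A NULL in a compared column never satisfies the condition.
- auth_id=7: 3 matching b row(s), so 3 row(s) emitted.
- auth_id=8: no matching b row, dropped.
- auth_id=8: no matching b row, dropped.
- auth_id=8: no matching b row, dropped.
- auth_id=9: no matching b row, dropped.
- auth_id=7: 3 matching b row(s), so 3 row(s) emitted.
Total: 6 rows.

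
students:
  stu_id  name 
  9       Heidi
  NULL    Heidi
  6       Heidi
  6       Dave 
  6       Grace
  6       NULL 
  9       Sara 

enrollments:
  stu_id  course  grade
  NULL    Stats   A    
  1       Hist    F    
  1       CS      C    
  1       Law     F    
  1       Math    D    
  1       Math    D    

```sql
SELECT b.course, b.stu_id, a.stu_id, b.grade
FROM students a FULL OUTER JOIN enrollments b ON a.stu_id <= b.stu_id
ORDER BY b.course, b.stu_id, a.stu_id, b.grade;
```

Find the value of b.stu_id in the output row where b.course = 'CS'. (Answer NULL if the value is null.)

1

FULL OUTER JOIN keeps every row from both sides; unmatched rows get NULL for the other side's columns.
Matching on a.stu_id <= b.stu_id. A NULL in a compared column never satisfies the condition.
- a row (stu_id=9): no match → kept, b columns NULL.
- a row (stu_id=NULL): no match → kept, b columns NULL.
- a row (stu_id=6): no match → kept, b columns NULL.
- a row (stu_id=6): no match → kept, b columns NULL.
- a row (stu_id=6): no match → kept, b columns NULL.
- a row (stu_id=6): no match → kept, b columns NULL.
- a row (stu_id=9): no match → kept, b columns NULL.
- 6 row(s) from b found no a partner → padded with NULL.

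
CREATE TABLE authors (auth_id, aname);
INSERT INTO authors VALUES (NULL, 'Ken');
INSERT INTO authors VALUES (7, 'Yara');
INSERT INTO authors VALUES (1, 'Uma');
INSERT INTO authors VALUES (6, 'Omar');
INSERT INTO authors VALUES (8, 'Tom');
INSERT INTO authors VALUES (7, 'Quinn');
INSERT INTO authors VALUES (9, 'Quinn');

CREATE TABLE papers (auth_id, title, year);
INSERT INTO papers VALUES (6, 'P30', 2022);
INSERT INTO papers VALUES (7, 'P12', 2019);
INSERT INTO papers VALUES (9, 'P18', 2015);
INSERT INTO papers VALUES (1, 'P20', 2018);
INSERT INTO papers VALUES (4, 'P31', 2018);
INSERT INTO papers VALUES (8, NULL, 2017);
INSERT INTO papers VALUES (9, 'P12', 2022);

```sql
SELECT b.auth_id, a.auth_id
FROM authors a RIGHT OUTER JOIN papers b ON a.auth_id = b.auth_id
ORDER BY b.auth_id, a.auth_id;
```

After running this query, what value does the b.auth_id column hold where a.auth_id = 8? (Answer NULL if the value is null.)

8

RIGHT JOIN keeps every row from `papers`; unmatched rows get NULL for `authors`'s columns.
Matching on a.auth_id = b.auth_id. A NULL in a compared column never satisfies the condition.
- auth_id=NULL: no matching b row.
- auth_id=7: 1 matching b row(s), so 1 row(s) emitted.
- auth_id=1: 1 matching b row(s), so 1 row(s) emitted.
- auth_id=6: 1 matching b row(s), so 1 row(s) emitted.
- auth_id=8: 1 matching b row(s), so 1 row(s) emitted.
- auth_id=7: 1 matching b row(s), so 1 row(s) emitted.
- auth_id=9: 2 matching b row(s), so 2 row(s) emitted.
- plus 1 unmatched b row(s), each kept with NULL a columns.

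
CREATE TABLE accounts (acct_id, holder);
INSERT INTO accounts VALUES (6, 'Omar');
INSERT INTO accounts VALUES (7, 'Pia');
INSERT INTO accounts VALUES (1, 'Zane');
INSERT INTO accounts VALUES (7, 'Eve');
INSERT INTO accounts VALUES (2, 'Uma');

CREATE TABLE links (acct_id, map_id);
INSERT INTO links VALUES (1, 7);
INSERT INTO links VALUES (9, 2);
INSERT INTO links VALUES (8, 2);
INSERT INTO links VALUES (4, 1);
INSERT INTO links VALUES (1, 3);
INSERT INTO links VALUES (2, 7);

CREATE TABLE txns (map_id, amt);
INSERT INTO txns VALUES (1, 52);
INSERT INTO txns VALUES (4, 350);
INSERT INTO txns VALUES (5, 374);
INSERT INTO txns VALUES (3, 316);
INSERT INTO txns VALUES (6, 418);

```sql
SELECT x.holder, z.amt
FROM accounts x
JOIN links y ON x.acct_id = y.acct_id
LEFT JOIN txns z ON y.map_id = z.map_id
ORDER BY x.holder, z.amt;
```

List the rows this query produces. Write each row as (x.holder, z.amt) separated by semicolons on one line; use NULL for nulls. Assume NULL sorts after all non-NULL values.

Evaluate left to right. First `accounts x INNER JOIN links y` on acct_id: 3 row(s).
Then LEFT JOIN `txns z` on map_id: each of those 3 rows is kept; rows whose y.map_id has no match in z get NULL for z's columns.

(Uma, NULL); (Zane, 316); (Zane, NULL)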